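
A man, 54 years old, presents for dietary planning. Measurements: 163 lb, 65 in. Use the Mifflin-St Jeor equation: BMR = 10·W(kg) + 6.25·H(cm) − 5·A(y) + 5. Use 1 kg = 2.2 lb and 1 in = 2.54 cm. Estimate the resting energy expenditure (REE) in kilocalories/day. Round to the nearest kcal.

Convert to metric: weight = 163 ÷ 2.2 = 74.0909 kg; height = 65 × 2.54 = 165.1 cm.
Mifflin-St Jeor (male): BMR = 10(74.0909) + 6.25(165.1) − 5(54) + 5 = 740.9091 + 1031.875 − 270 + 5 = 1507.7841 kcal/day.

1508 kilocalories/day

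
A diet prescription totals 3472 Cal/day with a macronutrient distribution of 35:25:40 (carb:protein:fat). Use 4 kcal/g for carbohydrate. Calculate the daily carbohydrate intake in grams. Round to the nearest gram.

304 g/day

Carbohydrate energy = 35% × 3472 = 1215.2 kcal.
At 4 kcal/g: 1215.2 ÷ 4 = 303.8 g.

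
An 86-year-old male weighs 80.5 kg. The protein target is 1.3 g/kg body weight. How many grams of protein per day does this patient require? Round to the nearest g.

105 g/day

Protein = 1.3 g/kg × 80.5 kg = 104.65 g/day.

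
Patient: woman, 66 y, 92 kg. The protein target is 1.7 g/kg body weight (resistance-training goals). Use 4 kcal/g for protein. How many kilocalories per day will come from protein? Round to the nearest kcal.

626 kcal/day

Protein = 1.7 g/kg × 92 kg = 156.4 g/day.
Protein energy = 156.4 g × 4 kcal/g = 625.6 kcal/day.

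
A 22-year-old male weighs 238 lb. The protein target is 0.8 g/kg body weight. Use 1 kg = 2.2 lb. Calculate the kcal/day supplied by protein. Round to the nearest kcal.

Weight in kg = 238 ÷ 2.2 = 108.1818 kg.
Protein = 0.8 g/kg × 108.1818 kg = 86.5455 g/day.
Protein energy = 86.5455 g × 4 kcal/g = 346.1818 kcal/day.

346 kcal/day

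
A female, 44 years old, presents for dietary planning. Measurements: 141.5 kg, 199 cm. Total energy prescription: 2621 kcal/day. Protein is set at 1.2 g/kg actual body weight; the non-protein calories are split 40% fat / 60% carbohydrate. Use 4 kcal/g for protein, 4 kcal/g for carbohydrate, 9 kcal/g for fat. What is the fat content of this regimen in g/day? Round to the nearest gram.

86 g/day

Protein = 1.2 × 141.5 = 169.8 g → 169.8 × 4 = 679.2 kcal.
Non-protein calories = 2621 − 679.2 = 1941.8 kcal.
Fat: 40% × 1941.8 = 776.72 kcal; carbohydrate: 1165.08 kcal.
Fat: 776.72 kcal ÷ 9 kcal/g = 86.3022 g.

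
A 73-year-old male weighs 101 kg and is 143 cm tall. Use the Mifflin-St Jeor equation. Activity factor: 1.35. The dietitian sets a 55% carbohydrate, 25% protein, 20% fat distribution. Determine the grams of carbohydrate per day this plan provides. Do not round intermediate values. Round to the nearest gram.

Mifflin-St Jeor (male): BMR = 10(101) + 6.25(143) − 5(73) + 5 = 1010 + 893.75 − 365 + 5 = 1543.75 kcal/day.
TEE = 1543.75 × 1.35 = 2084.0625 kcal/day.
Carbohydrate energy = 55% × 2084.0625 = 1146.2344 kcal.
Carbohydrate = 1146.2344 ÷ 4 kcal/g = 286.5586 g.

287 g/day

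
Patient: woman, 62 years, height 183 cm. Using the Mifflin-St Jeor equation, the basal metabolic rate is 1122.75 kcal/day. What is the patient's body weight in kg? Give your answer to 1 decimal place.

1122.75 = 10·W + 6.25(183) − 5(62) − 161
10·W = 1122.75 − 672.75 = 450, so W = 45 kg.

45.0 kg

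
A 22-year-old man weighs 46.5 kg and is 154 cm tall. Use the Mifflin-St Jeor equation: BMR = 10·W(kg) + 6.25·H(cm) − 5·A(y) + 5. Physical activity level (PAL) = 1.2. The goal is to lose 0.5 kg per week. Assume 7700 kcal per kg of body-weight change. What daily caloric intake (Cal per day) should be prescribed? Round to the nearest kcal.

1037 Cal per day

Mifflin-St Jeor (male): BMR = 10(46.5) + 6.25(154) − 5(22) + 5 = 465 + 962.5 − 110 + 5 = 1322.5 kcal/day.
TEE = 1322.5 × 1.2 = 1587 kcal/day.
Required daily deficit = 0.5 × 7700 ÷ 7 = 550 kcal/day.
Target intake = 1587 − 550 = 1037 kcal/day.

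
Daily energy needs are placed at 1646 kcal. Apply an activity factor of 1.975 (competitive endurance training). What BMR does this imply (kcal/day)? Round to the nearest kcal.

BMR = TEE ÷ activity factor = 1646 ÷ 1.975 = 833.4177 kcal/day.

833 kcal/day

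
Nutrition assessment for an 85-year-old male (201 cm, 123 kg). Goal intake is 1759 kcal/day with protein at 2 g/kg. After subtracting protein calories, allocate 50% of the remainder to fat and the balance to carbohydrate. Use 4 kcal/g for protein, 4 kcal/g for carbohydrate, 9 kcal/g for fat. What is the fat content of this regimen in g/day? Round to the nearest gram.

Protein = 2 × 123 = 246 g → 246 × 4 = 984 kcal.
Non-protein calories = 1759 − 984 = 775 kcal.
Fat: 50% × 775 = 387.5 kcal; carbohydrate: 387.5 kcal.
Fat: 387.5 kcal ÷ 9 kcal/g = 43.0556 g.

43 g/day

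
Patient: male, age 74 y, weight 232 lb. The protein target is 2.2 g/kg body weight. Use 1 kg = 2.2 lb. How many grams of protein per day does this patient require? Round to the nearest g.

232 g/day

Weight in kg = 232 ÷ 2.2 = 105.4545 kg.
Protein = 2.2 g/kg × 105.4545 kg = 232 g/day.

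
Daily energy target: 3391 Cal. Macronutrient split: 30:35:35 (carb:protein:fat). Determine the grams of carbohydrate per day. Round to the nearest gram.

254 g/day

Carbohydrate energy = 30% × 3391 = 1017.3 kcal.
At 4 kcal/g: 1017.3 ÷ 4 = 254.325 g.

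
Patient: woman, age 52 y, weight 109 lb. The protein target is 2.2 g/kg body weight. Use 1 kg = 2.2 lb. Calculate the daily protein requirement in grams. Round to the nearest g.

109 g/day

Weight in kg = 109 ÷ 2.2 = 49.5455 kg.
Protein = 2.2 g/kg × 49.5455 kg = 109 g/day.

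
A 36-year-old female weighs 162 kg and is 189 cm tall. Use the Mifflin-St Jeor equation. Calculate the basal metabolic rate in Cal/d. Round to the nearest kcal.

2460 Cal/d

Mifflin-St Jeor (female): BMR = 10(162) + 6.25(189) − 5(36) − 161 = 1620 + 1181.25 − 180 − 161 = 2460.25 kcal/day.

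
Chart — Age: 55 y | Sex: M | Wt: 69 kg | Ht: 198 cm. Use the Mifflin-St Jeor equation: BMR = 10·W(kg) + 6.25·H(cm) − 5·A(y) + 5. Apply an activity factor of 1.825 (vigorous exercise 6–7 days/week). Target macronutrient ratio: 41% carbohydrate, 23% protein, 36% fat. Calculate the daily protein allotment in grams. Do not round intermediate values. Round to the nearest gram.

Mifflin-St Jeor (male): BMR = 10(69) + 6.25(198) − 5(55) + 5 = 690 + 1237.5 − 275 + 5 = 1657.5 kcal/day.
TEE = 1657.5 × 1.825 = 3024.9375 kcal/day.
Protein energy = 23% × 3024.9375 = 695.7356 kcal.
Protein = 695.7356 ÷ 4 kcal/g = 173.9339 g.

174 g/day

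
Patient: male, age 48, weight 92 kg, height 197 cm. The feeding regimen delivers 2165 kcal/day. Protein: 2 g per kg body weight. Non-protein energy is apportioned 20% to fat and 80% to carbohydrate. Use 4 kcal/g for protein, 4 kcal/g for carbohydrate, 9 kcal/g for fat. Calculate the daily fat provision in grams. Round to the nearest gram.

32 g/day

Protein = 2 × 92 = 184 g → 184 × 4 = 736 kcal.
Non-protein calories = 2165 − 736 = 1429 kcal.
Fat: 20% × 1429 = 285.8 kcal; carbohydrate: 1143.2 kcal.
Fat: 285.8 kcal ÷ 9 kcal/g = 31.7556 g.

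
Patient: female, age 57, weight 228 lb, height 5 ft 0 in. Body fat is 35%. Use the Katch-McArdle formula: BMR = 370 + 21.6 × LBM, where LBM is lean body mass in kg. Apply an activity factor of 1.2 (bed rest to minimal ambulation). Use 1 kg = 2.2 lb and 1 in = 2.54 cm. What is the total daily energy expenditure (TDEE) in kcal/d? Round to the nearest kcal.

Convert to metric: weight = 228 ÷ 2.2 = 103.6364 kg; height = (5×12 + 0) × 2.54 = 60 × 2.54 = 152.4 cm.
LBM = 103.6364 × (1 − 0.35) = 67.3636 kg. Katch-McArdle: BMR = 370 + 21.6 × 67.3636 = 1825.0545 kcal/day.
TEE = BMR × activity factor = 1825.0545 × 1.2 = 2190.0655 kcal/day.

2190 kcal/d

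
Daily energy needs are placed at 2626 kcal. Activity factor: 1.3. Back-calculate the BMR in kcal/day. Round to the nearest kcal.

BMR = TEE ÷ activity factor = 2626 ÷ 1.3 = 2020 kcal/day.

2020 kcal/day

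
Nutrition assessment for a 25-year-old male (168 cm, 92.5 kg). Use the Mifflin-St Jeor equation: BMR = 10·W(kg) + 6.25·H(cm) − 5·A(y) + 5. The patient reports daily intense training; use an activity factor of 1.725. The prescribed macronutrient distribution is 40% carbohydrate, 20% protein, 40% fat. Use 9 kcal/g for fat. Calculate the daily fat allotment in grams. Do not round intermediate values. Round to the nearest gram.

142 g/day

Mifflin-St Jeor (male): BMR = 10(92.5) + 6.25(168) − 5(25) + 5 = 925 + 1050 − 125 + 5 = 1855 kcal/day.
TEE = 1855 × 1.725 = 3199.875 kcal/day.
Fat energy = 40% × 3199.875 = 1279.95 kcal.
Fat = 1279.95 ÷ 9 kcal/g = 142.2167 g.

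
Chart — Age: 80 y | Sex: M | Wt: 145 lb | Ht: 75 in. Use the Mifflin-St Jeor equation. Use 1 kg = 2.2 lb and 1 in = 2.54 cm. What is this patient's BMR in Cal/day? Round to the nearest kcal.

Convert to metric: weight = 145 ÷ 2.2 = 65.9091 kg; height = 75 × 2.54 = 190.5 cm.
Mifflin-St Jeor (male): BMR = 10(65.9091) + 6.25(190.5) − 5(80) + 5 = 659.0909 + 1190.625 − 400 + 5 = 1454.7159 kcal/day.

1455 Cal/day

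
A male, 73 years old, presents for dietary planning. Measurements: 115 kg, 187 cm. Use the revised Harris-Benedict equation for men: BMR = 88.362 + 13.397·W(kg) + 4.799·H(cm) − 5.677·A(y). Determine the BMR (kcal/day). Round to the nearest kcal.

Harris-Benedict: BMR = 88.362 + 13.397(115) + 4.799(187) − 5.677(73) = 2112.009 kcal/day.

2112 kcal/day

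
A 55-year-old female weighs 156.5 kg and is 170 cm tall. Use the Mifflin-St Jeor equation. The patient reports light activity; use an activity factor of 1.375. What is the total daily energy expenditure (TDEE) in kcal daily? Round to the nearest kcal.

3013 kcal daily

Mifflin-St Jeor (female): BMR = 10(156.5) + 6.25(170) − 5(55) − 161 = 1565 + 1062.5 − 275 − 161 = 2191.5 kcal/day.
TEE = BMR × activity factor = 2191.5 × 1.375 = 3013.3125 kcal/day.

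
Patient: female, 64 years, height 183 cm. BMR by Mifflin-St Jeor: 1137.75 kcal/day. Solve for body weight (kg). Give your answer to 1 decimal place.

47.5 kg

1137.75 = 10·W + 6.25(183) − 5(64) − 161
10·W = 1137.75 − 662.75 = 475, so W = 47.5 kg.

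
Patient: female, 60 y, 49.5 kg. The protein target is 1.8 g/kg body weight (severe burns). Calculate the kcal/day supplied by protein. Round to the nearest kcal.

356 kcal/day

Protein = 1.8 g/kg × 49.5 kg = 89.1 g/day.
Protein energy = 89.1 g × 4 kcal/g = 356.4 kcal/day.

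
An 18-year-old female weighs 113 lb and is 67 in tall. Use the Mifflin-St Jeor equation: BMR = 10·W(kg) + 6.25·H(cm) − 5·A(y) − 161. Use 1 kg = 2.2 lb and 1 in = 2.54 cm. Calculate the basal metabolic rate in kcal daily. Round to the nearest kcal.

1326 kcal daily

Convert to metric: weight = 113 ÷ 2.2 = 51.3636 kg; height = 67 × 2.54 = 170.18 cm.
Mifflin-St Jeor (female): BMR = 10(51.3636) + 6.25(170.18) − 5(18) − 161 = 513.6364 + 1063.625 − 90 − 161 = 1326.2614 kcal/day.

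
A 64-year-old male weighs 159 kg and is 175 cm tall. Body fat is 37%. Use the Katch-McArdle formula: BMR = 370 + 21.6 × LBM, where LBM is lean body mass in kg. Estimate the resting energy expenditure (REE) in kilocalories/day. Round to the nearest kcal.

LBM = 159 × (1 − 0.37) = 100.17 kg. Katch-McArdle: BMR = 370 + 21.6 × 100.17 = 2533.672 kcal/day.

2534 kilocalories/day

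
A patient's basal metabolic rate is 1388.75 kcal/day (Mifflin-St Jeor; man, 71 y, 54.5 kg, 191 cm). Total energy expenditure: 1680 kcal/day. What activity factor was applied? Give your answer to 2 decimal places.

Activity factor = TEE ÷ BMR = 1680 ÷ 1388.75 = 1.21.

1.21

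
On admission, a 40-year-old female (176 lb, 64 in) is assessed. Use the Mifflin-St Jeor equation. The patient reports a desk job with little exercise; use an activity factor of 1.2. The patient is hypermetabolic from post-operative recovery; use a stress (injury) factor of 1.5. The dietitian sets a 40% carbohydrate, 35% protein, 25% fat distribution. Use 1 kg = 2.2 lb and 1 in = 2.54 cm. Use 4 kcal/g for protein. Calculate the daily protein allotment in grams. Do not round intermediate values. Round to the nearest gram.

Convert to metric: weight = 176 ÷ 2.2 = 80 kg; height = 64 × 2.54 = 162.56 cm.
Mifflin-St Jeor (female): BMR = 10(80) + 6.25(162.56) − 5(40) − 161 = 800 + 1016 − 200 − 161 = 1455 kcal/day.
TEE = 1455 × 1.2 = 1746 kcal/day.
With stress factor 1.5: 1746 × 1.5 = 2619 kcal/day.
Protein energy = 35% × 2619 = 916.65 kcal.
Protein = 916.65 ÷ 4 kcal/g = 229.1625 g.

229 g/day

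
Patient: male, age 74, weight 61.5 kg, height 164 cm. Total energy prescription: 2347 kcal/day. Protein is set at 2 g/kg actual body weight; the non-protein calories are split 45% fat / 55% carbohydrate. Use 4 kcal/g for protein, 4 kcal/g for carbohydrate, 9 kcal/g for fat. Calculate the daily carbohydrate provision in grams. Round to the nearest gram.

Protein = 2 × 61.5 = 123 g → 123 × 4 = 492 kcal.
Non-protein calories = 2347 − 492 = 1855 kcal.
Fat: 45% × 1855 = 834.75 kcal; carbohydrate: 1020.25 kcal.
Carbohydrate: 1020.25 kcal ÷ 4 kcal/g = 255.0625 g.

255 g/day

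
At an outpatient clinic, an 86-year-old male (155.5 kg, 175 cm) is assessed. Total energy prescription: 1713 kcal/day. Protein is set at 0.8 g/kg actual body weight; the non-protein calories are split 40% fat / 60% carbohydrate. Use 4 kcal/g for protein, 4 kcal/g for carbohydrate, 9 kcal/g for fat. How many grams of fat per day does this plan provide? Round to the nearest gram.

Protein = 0.8 × 155.5 = 124.4 g → 124.4 × 4 = 497.6 kcal.
Non-protein calories = 1713 − 497.6 = 1215.4 kcal.
Fat: 40% × 1215.4 = 486.16 kcal; carbohydrate: 729.24 kcal.
Fat: 486.16 kcal ÷ 9 kcal/g = 54.0178 g.

54 g/day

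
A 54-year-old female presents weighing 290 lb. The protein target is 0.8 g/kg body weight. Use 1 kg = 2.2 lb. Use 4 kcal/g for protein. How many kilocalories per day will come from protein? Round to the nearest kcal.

Weight in kg = 290 ÷ 2.2 = 131.8182 kg.
Protein = 0.8 g/kg × 131.8182 kg = 105.4545 g/day.
Protein energy = 105.4545 g × 4 kcal/g = 421.8182 kcal/day.

422 kcal/day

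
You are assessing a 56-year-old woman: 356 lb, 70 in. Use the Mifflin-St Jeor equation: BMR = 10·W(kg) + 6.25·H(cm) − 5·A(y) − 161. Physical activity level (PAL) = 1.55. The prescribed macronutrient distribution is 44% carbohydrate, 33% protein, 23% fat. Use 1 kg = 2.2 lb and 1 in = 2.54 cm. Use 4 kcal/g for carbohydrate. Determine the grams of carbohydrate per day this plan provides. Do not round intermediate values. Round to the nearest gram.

390 g/day

Convert to metric: weight = 356 ÷ 2.2 = 161.8182 kg; height = 70 × 2.54 = 177.8 cm.
Mifflin-St Jeor (female): BMR = 10(161.8182) + 6.25(177.8) − 5(56) − 161 = 1618.1818 + 1111.25 − 280 − 161 = 2288.4318 kcal/day.
TEE = 2288.4318 × 1.55 = 3547.0693 kcal/day.
Carbohydrate energy = 44% × 3547.0693 = 1560.7105 kcal.
Carbohydrate = 1560.7105 ÷ 4 kcal/g = 390.1776 g.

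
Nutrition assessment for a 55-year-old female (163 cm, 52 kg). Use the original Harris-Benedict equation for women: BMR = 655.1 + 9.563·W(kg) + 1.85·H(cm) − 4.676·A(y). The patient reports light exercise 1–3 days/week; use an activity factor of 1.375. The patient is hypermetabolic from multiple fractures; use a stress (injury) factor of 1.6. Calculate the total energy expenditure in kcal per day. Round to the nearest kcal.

2633 kcal per day

Harris-Benedict: BMR = 655.1 + 9.563(52) + 1.85(163) − 4.676(55) = 1196.746 kcal/day.
TEE = BMR × activity factor = 1196.746 × 1.375 = 1645.5258 kcal/day.
Apply stress factor: 1645.5258 × 1.6 = 2632.8412 kcal/day.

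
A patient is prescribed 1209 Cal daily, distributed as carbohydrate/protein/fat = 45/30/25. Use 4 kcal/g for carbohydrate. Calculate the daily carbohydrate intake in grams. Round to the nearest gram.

Carbohydrate energy = 45% × 1209 = 544.05 kcal.
At 4 kcal/g: 544.05 ÷ 4 = 136.0125 g.

136 g/day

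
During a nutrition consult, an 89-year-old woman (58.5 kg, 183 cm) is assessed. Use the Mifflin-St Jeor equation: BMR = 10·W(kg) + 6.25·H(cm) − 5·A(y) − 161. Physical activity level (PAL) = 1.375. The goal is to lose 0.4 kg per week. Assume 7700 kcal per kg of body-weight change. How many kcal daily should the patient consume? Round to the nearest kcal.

Mifflin-St Jeor (female): BMR = 10(58.5) + 6.25(183) − 5(89) − 161 = 585 + 1143.75 − 445 − 161 = 1122.75 kcal/day.
TEE = 1122.75 × 1.375 = 1543.7813 kcal/day.
Required daily deficit = 0.4 × 7700 ÷ 7 = 440 kcal/day.
Target intake = 1543.7813 − 440 = 1103.7813 kcal/day.

1104 kcal daily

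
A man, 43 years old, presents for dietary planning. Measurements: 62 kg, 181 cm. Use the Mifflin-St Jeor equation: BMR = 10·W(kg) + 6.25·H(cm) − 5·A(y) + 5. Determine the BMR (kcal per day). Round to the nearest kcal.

Mifflin-St Jeor (male): BMR = 10(62) + 6.25(181) − 5(43) + 5 = 620 + 1131.25 − 215 + 5 = 1541.25 kcal/day.

1541 kcal per day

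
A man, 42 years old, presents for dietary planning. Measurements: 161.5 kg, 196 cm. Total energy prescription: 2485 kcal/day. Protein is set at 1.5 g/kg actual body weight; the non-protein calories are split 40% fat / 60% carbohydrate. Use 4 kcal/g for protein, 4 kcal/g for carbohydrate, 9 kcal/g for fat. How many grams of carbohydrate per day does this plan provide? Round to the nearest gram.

Protein = 1.5 × 161.5 = 242.25 g → 242.25 × 4 = 969 kcal.
Non-protein calories = 2485 − 969 = 1516 kcal.
Fat: 40% × 1516 = 606.4 kcal; carbohydrate: 909.6 kcal.
Carbohydrate: 909.6 kcal ÷ 4 kcal/g = 227.4 g.

227 g/day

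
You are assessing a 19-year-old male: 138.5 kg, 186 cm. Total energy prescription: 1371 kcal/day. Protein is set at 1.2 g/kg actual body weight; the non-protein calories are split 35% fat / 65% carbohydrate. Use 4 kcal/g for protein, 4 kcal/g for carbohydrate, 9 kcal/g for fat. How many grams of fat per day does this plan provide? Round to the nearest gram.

Protein = 1.2 × 138.5 = 166.2 g → 166.2 × 4 = 664.8 kcal.
Non-protein calories = 1371 − 664.8 = 706.2 kcal.
Fat: 35% × 706.2 = 247.17 kcal; carbohydrate: 459.03 kcal.
Fat: 247.17 kcal ÷ 9 kcal/g = 27.4633 g.

27 g/day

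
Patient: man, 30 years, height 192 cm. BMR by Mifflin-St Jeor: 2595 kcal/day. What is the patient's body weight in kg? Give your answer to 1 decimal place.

154.0 kg

2595 = 10·W + 6.25(192) − 5(30) + 5
10·W = 2595 − 1055 = 1540, so W = 154 kg.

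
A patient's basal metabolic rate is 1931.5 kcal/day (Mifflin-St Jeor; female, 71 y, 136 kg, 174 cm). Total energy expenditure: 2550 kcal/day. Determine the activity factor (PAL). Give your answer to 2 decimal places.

Activity factor = TEE ÷ BMR = 2550 ÷ 1931.5 = 1.32.

1.32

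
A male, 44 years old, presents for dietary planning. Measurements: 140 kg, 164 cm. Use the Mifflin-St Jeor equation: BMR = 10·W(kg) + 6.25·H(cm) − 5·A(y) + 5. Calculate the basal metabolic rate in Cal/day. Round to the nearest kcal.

Mifflin-St Jeor (male): BMR = 10(140) + 6.25(164) − 5(44) + 5 = 1400 + 1025 − 220 + 5 = 2210 kcal/day.

2210 Cal/day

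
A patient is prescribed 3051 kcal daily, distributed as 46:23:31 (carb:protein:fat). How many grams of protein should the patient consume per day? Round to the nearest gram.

175 g/day

Protein energy = 23% × 3051 = 701.73 kcal.
At 4 kcal/g: 701.73 ÷ 4 = 175.4325 g.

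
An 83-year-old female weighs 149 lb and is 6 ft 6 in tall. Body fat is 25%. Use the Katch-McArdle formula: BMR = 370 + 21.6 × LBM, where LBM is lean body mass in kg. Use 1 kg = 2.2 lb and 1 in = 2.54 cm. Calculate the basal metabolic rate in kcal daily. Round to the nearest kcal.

1467 kcal daily

Convert to metric: weight = 149 ÷ 2.2 = 67.7273 kg; height = (6×12 + 6) × 2.54 = 78 × 2.54 = 198.12 cm.
LBM = 67.7273 × (1 − 0.25) = 50.7955 kg. Katch-McArdle: BMR = 370 + 21.6 × 50.7955 = 1467.1818 kcal/day.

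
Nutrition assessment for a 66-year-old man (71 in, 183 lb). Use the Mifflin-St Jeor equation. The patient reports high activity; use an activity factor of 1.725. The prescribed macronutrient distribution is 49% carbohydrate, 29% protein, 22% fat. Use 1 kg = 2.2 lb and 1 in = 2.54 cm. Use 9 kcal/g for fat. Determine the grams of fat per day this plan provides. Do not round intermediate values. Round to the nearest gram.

69 g/day

Convert to metric: weight = 183 ÷ 2.2 = 83.1818 kg; height = 71 × 2.54 = 180.34 cm.
Mifflin-St Jeor (male): BMR = 10(83.1818) + 6.25(180.34) − 5(66) + 5 = 831.8182 + 1127.125 − 330 + 5 = 1633.9432 kcal/day.
TEE = 1633.9432 × 1.725 = 2818.552 kcal/day.
Fat energy = 22% × 2818.552 = 620.0814 kcal.
Fat = 620.0814 ÷ 9 kcal/g = 68.8979 g.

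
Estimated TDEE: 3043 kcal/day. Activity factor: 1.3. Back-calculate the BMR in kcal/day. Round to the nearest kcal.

2341 kcal/day

BMR = TEE ÷ activity factor = 3043 ÷ 1.3 = 2340.7692 kcal/day.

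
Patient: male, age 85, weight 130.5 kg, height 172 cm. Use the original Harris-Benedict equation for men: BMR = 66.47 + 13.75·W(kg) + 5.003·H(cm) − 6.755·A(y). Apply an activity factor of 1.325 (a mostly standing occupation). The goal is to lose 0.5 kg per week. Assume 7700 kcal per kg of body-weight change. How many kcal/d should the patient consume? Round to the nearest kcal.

Harris-Benedict: BMR = 66.47 + 13.75(130.5) + 5.003(172) − 6.755(85) = 2147.186 kcal/day.
TEE = 2147.186 × 1.325 = 2845.0215 kcal/day.
Required daily deficit = 0.5 × 7700 ÷ 7 = 550 kcal/day.
Target intake = 2845.0215 − 550 = 2295.0215 kcal/day.

2295 kcal/d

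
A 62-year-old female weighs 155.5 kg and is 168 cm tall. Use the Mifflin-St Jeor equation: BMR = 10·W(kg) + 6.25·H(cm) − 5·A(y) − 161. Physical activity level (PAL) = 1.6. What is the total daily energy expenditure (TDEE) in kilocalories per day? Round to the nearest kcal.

Mifflin-St Jeor (female): BMR = 10(155.5) + 6.25(168) − 5(62) − 161 = 1555 + 1050 − 310 − 161 = 2134 kcal/day.
TEE = BMR × activity factor = 2134 × 1.6 = 3414.4 kcal/day.

3414 kilocalories per day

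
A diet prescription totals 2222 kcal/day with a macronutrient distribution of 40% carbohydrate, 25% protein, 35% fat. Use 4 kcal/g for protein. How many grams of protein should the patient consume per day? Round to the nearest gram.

Protein energy = 25% × 2222 = 555.5 kcal.
At 4 kcal/g: 555.5 ÷ 4 = 138.875 g.

139 g/day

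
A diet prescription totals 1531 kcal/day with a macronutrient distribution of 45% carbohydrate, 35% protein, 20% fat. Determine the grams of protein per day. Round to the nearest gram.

134 g/day

Protein energy = 35% × 1531 = 535.85 kcal.
At 4 kcal/g: 535.85 ÷ 4 = 133.9625 g.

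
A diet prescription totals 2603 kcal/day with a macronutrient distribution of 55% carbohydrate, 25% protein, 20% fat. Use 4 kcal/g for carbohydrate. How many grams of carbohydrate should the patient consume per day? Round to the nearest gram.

Carbohydrate energy = 55% × 2603 = 1431.65 kcal.
At 4 kcal/g: 1431.65 ÷ 4 = 357.9125 g.

358 g/day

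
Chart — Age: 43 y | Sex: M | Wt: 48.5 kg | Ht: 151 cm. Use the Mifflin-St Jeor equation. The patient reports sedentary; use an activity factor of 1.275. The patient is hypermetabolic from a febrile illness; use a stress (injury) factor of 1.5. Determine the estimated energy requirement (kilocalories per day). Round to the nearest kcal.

2331 kilocalories per day

Mifflin-St Jeor (male): BMR = 10(48.5) + 6.25(151) − 5(43) + 5 = 485 + 943.75 − 215 + 5 = 1218.75 kcal/day.
TEE = BMR × activity factor = 1218.75 × 1.275 = 1553.9063 kcal/day.
Apply stress factor: 1553.9063 × 1.5 = 2330.8594 kcal/day.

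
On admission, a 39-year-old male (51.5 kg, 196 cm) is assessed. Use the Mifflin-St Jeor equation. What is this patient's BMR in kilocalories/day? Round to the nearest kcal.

1550 kilocalories/day

Mifflin-St Jeor (male): BMR = 10(51.5) + 6.25(196) − 5(39) + 5 = 515 + 1225 − 195 + 5 = 1550 kcal/day.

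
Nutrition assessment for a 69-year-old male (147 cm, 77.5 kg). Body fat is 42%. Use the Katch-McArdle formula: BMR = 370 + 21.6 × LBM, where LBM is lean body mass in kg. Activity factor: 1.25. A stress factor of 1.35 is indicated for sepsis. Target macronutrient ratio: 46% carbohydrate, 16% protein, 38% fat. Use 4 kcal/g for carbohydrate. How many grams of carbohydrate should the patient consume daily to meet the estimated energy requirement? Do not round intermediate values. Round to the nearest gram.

260 g/day

LBM = 77.5 × (1 − 0.42) = 44.95 kg. Katch-McArdle: BMR = 370 + 21.6 × 44.95 = 1340.92 kcal/day.
TEE = 1340.92 × 1.25 = 1676.15 kcal/day.
With stress factor 1.35: 1676.15 × 1.35 = 2262.8025 kcal/day.
Carbohydrate energy = 46% × 2262.8025 = 1040.8892 kcal.
Carbohydrate = 1040.8892 ÷ 4 kcal/g = 260.2223 g.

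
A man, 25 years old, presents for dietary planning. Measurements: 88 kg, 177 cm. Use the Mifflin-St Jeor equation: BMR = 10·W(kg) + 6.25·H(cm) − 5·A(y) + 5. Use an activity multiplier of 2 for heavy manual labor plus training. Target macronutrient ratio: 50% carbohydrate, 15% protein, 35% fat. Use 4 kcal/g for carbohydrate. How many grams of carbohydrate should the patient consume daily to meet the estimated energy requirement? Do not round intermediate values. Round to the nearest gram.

Mifflin-St Jeor (male): BMR = 10(88) + 6.25(177) − 5(25) + 5 = 880 + 1106.25 − 125 + 5 = 1866.25 kcal/day.
TEE = 1866.25 × 2 = 3732.5 kcal/day.
Carbohydrate energy = 50% × 3732.5 = 1866.25 kcal.
Carbohydrate = 1866.25 ÷ 4 kcal/g = 466.5625 g.

467 g/day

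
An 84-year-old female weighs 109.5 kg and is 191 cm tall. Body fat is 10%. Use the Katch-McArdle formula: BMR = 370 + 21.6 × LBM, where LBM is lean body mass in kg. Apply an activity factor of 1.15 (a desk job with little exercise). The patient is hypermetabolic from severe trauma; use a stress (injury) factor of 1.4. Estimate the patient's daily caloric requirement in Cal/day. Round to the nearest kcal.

LBM = 109.5 × (1 − 0.1) = 98.55 kg. Katch-McArdle: BMR = 370 + 21.6 × 98.55 = 2498.68 kcal/day.
TEE = BMR × activity factor = 2498.68 × 1.15 = 2873.482 kcal/day.
Apply stress factor: 2873.482 × 1.4 = 4022.8748 kcal/day.

4023 Cal/day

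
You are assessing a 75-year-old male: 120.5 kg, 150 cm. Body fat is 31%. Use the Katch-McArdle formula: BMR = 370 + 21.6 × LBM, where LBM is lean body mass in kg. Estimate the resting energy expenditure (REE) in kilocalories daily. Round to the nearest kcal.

LBM = 120.5 × (1 − 0.31) = 83.145 kg. Katch-McArdle: BMR = 370 + 21.6 × 83.145 = 2165.932 kcal/day.

2166 kilocalories daily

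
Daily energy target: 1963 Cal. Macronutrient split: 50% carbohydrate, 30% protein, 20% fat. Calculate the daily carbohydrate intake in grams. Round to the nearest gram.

245 g/day

Carbohydrate energy = 50% × 1963 = 981.5 kcal.
At 4 kcal/g: 981.5 ÷ 4 = 245.375 g.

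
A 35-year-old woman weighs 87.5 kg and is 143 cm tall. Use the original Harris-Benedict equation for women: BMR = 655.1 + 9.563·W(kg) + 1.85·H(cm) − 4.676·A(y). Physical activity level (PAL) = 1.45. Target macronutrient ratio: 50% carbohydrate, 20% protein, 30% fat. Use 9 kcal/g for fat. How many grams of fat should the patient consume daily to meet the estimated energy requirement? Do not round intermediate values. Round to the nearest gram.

Harris-Benedict: BMR = 655.1 + 9.563(87.5) + 1.85(143) − 4.676(35) = 1592.7525 kcal/day.
TEE = 1592.7525 × 1.45 = 2309.4911 kcal/day.
Fat energy = 30% × 2309.4911 = 692.8473 kcal.
Fat = 692.8473 ÷ 9 kcal/g = 76.983 g.

77 g/day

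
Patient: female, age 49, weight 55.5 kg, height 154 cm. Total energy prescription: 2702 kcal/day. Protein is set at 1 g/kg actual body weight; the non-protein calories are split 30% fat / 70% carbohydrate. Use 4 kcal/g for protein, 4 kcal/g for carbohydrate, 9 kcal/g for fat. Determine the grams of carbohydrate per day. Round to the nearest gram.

Protein = 1 × 55.5 = 55.5 g → 55.5 × 4 = 222 kcal.
Non-protein calories = 2702 − 222 = 2480 kcal.
Fat: 30% × 2480 = 744 kcal; carbohydrate: 1736 kcal.
Carbohydrate: 1736 kcal ÷ 4 kcal/g = 434 g.

434 g/day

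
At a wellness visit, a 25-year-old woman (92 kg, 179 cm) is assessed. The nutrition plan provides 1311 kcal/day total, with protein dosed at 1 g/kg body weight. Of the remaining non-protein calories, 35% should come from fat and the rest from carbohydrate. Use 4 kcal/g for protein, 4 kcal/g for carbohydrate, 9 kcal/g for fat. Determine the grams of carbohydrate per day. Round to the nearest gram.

153 g/day

Protein = 1 × 92 = 92 g → 92 × 4 = 368 kcal.
Non-protein calories = 1311 − 368 = 943 kcal.
Fat: 35% × 943 = 330.05 kcal; carbohydrate: 612.95 kcal.
Carbohydrate: 612.95 kcal ÷ 4 kcal/g = 153.2375 g.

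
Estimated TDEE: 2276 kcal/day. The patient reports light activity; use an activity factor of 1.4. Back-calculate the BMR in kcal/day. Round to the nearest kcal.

1626 kcal/day

BMR = TEE ÷ activity factor = 2276 ÷ 1.4 = 1625.7143 kcal/day.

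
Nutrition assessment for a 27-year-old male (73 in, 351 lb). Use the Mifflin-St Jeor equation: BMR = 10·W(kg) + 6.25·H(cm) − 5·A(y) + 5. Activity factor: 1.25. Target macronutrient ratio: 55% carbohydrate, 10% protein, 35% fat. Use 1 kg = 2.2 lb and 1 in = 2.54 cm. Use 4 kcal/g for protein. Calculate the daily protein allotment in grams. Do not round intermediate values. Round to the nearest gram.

82 g/day

Convert to metric: weight = 351 ÷ 2.2 = 159.5455 kg; height = 73 × 2.54 = 185.42 cm.
Mifflin-St Jeor (male): BMR = 10(159.5455) + 6.25(185.42) − 5(27) + 5 = 1595.4545 + 1158.875 − 135 + 5 = 2624.3295 kcal/day.
TEE = 2624.3295 × 1.25 = 3280.4119 kcal/day.
Protein energy = 10% × 3280.4119 = 328.0412 kcal.
Protein = 328.0412 ÷ 4 kcal/g = 82.0103 g.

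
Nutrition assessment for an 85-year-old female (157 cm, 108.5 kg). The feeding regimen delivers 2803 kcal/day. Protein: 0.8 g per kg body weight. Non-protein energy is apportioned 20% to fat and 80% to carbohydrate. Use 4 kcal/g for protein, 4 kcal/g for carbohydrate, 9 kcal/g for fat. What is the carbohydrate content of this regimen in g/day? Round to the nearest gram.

491 g/day

Protein = 0.8 × 108.5 = 86.8 g → 86.8 × 4 = 347.2 kcal.
Non-protein calories = 2803 − 347.2 = 2455.8 kcal.
Fat: 20% × 2455.8 = 491.16 kcal; carbohydrate: 1964.64 kcal.
Carbohydrate: 1964.64 kcal ÷ 4 kcal/g = 491.16 g.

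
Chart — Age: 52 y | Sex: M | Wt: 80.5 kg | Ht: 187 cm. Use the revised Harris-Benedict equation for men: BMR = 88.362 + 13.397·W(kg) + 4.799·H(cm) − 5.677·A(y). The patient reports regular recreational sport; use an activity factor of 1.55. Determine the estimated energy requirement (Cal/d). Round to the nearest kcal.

Harris-Benedict: BMR = 88.362 + 13.397(80.5) + 4.799(187) − 5.677(52) = 1769.0295 kcal/day.
TEE = BMR × activity factor = 1769.0295 × 1.55 = 2741.9957 kcal/day.

2742 Cal/d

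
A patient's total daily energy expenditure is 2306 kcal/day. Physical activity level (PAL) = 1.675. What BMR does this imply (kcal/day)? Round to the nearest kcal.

1377 kcal/day

BMR = TEE ÷ activity factor = 2306 ÷ 1.675 = 1376.7164 kcal/day.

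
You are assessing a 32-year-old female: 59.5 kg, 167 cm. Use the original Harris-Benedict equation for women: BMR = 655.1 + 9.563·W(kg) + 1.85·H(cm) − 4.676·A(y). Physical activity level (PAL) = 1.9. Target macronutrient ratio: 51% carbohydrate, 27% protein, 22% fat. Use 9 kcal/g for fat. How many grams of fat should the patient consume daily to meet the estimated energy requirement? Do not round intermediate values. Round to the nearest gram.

Harris-Benedict: BMR = 655.1 + 9.563(59.5) + 1.85(167) − 4.676(32) = 1383.4165 kcal/day.
TEE = 1383.4165 × 1.9 = 2628.4914 kcal/day.
Fat energy = 22% × 2628.4914 = 578.2681 kcal.
Fat = 578.2681 ÷ 9 kcal/g = 64.252 g.

64 g/day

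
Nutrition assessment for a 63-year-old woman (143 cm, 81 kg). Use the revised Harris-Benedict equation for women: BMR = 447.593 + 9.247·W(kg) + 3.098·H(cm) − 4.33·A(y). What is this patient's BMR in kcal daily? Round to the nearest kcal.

1367 kcal daily

Harris-Benedict: BMR = 447.593 + 9.247(81) + 3.098(143) − 4.33(63) = 1366.824 kcal/day.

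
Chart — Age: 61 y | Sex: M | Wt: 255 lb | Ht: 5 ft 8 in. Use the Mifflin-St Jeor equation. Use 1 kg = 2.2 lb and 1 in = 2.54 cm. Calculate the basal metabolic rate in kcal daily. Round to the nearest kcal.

Convert to metric: weight = 255 ÷ 2.2 = 115.9091 kg; height = (5×12 + 8) × 2.54 = 68 × 2.54 = 172.72 cm.
Mifflin-St Jeor (male): BMR = 10(115.9091) + 6.25(172.72) − 5(61) + 5 = 1159.0909 + 1079.5 − 305 + 5 = 1938.5909 kcal/day.

1939 kcal daily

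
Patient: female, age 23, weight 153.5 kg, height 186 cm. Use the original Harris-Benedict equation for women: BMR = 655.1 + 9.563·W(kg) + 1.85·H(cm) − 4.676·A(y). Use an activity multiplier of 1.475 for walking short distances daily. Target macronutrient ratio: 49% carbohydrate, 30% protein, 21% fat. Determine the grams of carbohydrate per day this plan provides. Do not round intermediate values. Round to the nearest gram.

426 g/day

Harris-Benedict: BMR = 655.1 + 9.563(153.5) + 1.85(186) − 4.676(23) = 2359.5725 kcal/day.
TEE = 2359.5725 × 1.475 = 3480.3694 kcal/day.
Carbohydrate energy = 49% × 3480.3694 = 1705.381 kcal.
Carbohydrate = 1705.381 ÷ 4 kcal/g = 426.3453 g.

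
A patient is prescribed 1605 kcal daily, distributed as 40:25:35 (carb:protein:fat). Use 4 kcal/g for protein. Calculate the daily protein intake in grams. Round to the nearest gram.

Protein energy = 25% × 1605 = 401.25 kcal.
At 4 kcal/g: 401.25 ÷ 4 = 100.3125 g.

100 g/day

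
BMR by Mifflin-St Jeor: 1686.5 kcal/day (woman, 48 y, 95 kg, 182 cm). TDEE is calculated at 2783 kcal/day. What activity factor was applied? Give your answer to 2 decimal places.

1.65

Activity factor = TEE ÷ BMR = 2783 ÷ 1686.5 = 1.65.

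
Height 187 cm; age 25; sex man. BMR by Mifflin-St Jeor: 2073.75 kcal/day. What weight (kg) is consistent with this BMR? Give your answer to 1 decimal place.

102.5 kg

2073.75 = 10·W + 6.25(187) − 5(25) + 5
10·W = 2073.75 − 1048.75 = 1025, so W = 102.5 kg.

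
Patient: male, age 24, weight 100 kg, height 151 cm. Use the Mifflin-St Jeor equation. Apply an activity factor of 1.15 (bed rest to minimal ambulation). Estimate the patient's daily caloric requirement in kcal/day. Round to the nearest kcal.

2103 kcal/day

Mifflin-St Jeor (male): BMR = 10(100) + 6.25(151) − 5(24) + 5 = 1000 + 943.75 − 120 + 5 = 1828.75 kcal/day.
TEE = BMR × activity factor = 1828.75 × 1.15 = 2103.0625 kcal/day.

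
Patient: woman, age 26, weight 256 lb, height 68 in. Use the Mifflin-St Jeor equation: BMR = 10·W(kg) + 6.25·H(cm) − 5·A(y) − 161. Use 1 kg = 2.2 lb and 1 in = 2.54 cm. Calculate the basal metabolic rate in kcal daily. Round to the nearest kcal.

Convert to metric: weight = 256 ÷ 2.2 = 116.3636 kg; height = 68 × 2.54 = 172.72 cm.
Mifflin-St Jeor (female): BMR = 10(116.3636) + 6.25(172.72) − 5(26) − 161 = 1163.6364 + 1079.5 − 130 − 161 = 1952.1364 kcal/day.

1952 kcal daily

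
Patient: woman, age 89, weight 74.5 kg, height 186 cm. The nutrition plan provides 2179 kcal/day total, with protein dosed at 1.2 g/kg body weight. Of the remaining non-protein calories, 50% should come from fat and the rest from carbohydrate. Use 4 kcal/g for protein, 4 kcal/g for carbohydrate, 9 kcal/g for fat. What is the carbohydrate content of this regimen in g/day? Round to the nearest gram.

228 g/day

Protein = 1.2 × 74.5 = 89.4 g → 89.4 × 4 = 357.6 kcal.
Non-protein calories = 2179 − 357.6 = 1821.4 kcal.
Fat: 50% × 1821.4 = 910.7 kcal; carbohydrate: 910.7 kcal.
Carbohydrate: 910.7 kcal ÷ 4 kcal/g = 227.675 g.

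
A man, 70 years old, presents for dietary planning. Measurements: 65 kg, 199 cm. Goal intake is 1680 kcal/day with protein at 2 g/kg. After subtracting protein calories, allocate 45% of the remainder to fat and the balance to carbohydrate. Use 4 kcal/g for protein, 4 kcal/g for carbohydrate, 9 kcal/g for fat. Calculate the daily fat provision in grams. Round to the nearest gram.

Protein = 2 × 65 = 130 g → 130 × 4 = 520 kcal.
Non-protein calories = 1680 − 520 = 1160 kcal.
Fat: 45% × 1160 = 522 kcal; carbohydrate: 638 kcal.
Fat: 522 kcal ÷ 9 kcal/g = 58 g.

58 g/day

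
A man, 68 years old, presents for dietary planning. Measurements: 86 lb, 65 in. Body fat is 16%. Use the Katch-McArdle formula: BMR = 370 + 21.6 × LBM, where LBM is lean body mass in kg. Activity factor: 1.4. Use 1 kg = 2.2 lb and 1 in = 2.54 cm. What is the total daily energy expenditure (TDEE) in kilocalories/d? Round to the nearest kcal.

Convert to metric: weight = 86 ÷ 2.2 = 39.0909 kg; height = 65 × 2.54 = 165.1 cm.
LBM = 39.0909 × (1 − 0.16) = 32.8364 kg. Katch-McArdle: BMR = 370 + 21.6 × 32.8364 = 1079.2655 kcal/day.
TEE = BMR × activity factor = 1079.2655 × 1.4 = 1510.9716 kcal/day.

1511 kilocalories/d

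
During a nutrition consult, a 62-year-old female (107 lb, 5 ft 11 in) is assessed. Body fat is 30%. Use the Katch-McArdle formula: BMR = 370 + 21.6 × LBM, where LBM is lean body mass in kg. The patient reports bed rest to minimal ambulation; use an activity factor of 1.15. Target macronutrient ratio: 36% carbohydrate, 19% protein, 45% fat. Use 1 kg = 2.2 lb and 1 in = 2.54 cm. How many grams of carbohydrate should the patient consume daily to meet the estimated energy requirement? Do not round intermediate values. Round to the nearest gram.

Convert to metric: weight = 107 ÷ 2.2 = 48.6364 kg; height = (5×12 + 11) × 2.54 = 71 × 2.54 = 180.34 cm.
LBM = 48.6364 × (1 − 0.3) = 34.0455 kg. Katch-McArdle: BMR = 370 + 21.6 × 34.0455 = 1105.3818 kcal/day.
TEE = 1105.3818 × 1.15 = 1271.1891 kcal/day.
Carbohydrate energy = 36% × 1271.1891 = 457.6281 kcal.
Carbohydrate = 457.6281 ÷ 4 kcal/g = 114.407 g.

114 g/day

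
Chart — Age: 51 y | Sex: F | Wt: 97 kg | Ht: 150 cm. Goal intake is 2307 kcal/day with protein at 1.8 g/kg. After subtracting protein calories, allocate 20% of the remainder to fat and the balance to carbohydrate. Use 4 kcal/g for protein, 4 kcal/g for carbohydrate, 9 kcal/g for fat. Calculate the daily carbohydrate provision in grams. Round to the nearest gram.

322 g/day

Protein = 1.8 × 97 = 174.6 g → 174.6 × 4 = 698.4 kcal.
Non-protein calories = 2307 − 698.4 = 1608.6 kcal.
Fat: 20% × 1608.6 = 321.72 kcal; carbohydrate: 1286.88 kcal.
Carbohydrate: 1286.88 kcal ÷ 4 kcal/g = 321.72 g.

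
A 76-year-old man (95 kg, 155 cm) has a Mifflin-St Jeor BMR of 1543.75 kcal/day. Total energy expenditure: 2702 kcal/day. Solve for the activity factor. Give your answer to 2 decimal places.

1.75

Activity factor = TEE ÷ BMR = 2702 ÷ 1543.75 = 1.75.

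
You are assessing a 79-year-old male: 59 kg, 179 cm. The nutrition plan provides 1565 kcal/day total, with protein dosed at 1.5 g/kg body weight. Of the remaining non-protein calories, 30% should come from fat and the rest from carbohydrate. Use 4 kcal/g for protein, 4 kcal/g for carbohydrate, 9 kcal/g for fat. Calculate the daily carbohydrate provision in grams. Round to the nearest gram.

212 g/day

Protein = 1.5 × 59 = 88.5 g → 88.5 × 4 = 354 kcal.
Non-protein calories = 1565 − 354 = 1211 kcal.
Fat: 30% × 1211 = 363.3 kcal; carbohydrate: 847.7 kcal.
Carbohydrate: 847.7 kcal ÷ 4 kcal/g = 211.925 g.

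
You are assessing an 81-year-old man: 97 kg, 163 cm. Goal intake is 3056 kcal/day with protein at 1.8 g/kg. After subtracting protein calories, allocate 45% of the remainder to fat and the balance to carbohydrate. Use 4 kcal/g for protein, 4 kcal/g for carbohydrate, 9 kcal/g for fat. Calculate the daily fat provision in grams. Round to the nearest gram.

Protein = 1.8 × 97 = 174.6 g → 174.6 × 4 = 698.4 kcal.
Non-protein calories = 3056 − 698.4 = 2357.6 kcal.
Fat: 45% × 2357.6 = 1060.92 kcal; carbohydrate: 1296.68 kcal.
Fat: 1060.92 kcal ÷ 9 kcal/g = 117.88 g.

118 g/day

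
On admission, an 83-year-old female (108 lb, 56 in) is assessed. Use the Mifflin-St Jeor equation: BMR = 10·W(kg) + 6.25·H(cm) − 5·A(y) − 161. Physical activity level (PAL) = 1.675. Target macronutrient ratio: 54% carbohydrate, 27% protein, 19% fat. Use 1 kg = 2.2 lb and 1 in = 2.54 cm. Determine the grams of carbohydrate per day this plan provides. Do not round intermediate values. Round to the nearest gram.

182 g/day

Convert to metric: weight = 108 ÷ 2.2 = 49.0909 kg; height = 56 × 2.54 = 142.24 cm.
Mifflin-St Jeor (female): BMR = 10(49.0909) + 6.25(142.24) − 5(83) − 161 = 490.9091 + 889 − 415 − 161 = 803.9091 kcal/day.
TEE = 803.9091 × 1.675 = 1346.5477 kcal/day.
Carbohydrate energy = 54% × 1346.5477 = 727.1358 kcal.
Carbohydrate = 727.1358 ÷ 4 kcal/g = 181.7839 g.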